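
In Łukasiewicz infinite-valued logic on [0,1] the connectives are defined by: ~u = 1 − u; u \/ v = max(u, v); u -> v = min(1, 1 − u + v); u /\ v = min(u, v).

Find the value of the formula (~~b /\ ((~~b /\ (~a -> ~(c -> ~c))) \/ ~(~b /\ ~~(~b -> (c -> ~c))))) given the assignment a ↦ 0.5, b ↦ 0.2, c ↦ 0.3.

~b: Łukasiewicz ¬ gives 1 − 0.2 = 0.8
~~b: Łukasiewicz ¬ gives 1 − 0.8 = 0.2
~b: Łukasiewicz ¬ gives 1 − 0.2 = 0.8
~~b: Łukasiewicz ¬ gives 1 − 0.8 = 0.2
~a: Łukasiewicz ¬ gives 1 − 0.5 = 0.5
~c: Łukasiewicz ¬ gives 1 − 0.3 = 0.7
(c -> ~c): min(1, 1 − 0.3 + 0.7) = 1
~(c -> ~c): Łukasiewicz ¬ gives 1 − 1 = 0
(~a -> ~(c -> ~c)): min(1, 1 − 0.5 + 0) = 0.5
(~~b /\ (~a -> ~(c -> ~c))) = min(0.2, 0.5) = 0.2
~b: Łukasiewicz ¬ gives 1 − 0.2 = 0.8
~b: Łukasiewicz ¬ gives 1 − 0.2 = 0.8
~c: Łukasiewicz ¬ gives 1 − 0.3 = 0.7
(c -> ~c): min(1, 1 − 0.3 + 0.7) = 1
(~b -> (c -> ~c)): min(1, 1 − 0.8 + 1) = 1
~(~b -> (c -> ~c)): Łukasiewicz ¬ gives 1 − 1 = 0
~~(~b -> (c -> ~c)): Łukasiewicz ¬ gives 1 − 0 = 1
(~b /\ ~~(~b -> (c -> ~c))) = min(0.8, 1) = 0.8
~(~b /\ ~~(~b -> (c -> ~c))): Łukasiewicz ¬ gives 1 − 0.8 = 0.2
((~~b /\ (~a -> ~(c -> ~c))) \/ ~(~b /\ ~~(~b -> (c -> ~c)))) = max(0.2, 0.2) = 0.2
(~~b /\ ((~~b /\ (~a -> ~(c -> ~c))) \/ ~(~b /\ ~~(~b -> (c -> ~c))))) = min(0.2, 0.2) = 0.2

0.20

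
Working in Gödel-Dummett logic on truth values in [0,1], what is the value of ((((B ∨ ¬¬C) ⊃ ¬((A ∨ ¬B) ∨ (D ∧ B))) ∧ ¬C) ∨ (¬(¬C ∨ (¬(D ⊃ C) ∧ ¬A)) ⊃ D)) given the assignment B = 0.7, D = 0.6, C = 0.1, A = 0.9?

0.60

¬C: Gödel ¬ of 0.1 = 0 (operand ≠ 0)
¬¬C: Gödel ¬ of 0 = 1 (operand is 0)
(B ∨ ¬¬C) = max(0.7, 1) = 1
¬B: Gödel ¬ of 0.7 = 0 (operand ≠ 0)
(A ∨ ¬B) = max(0.9, 0) = 0.9
(D ∧ B) = min(0.6, 0.7) = 0.6
((A ∨ ¬B) ∨ (D ∧ B)) = max(0.9, 0.6) = 0.9
¬((A ∨ ¬B) ∨ (D ∧ B)): Gödel ¬ of 0.9 = 0 (operand ≠ 0)
((B ∨ ¬¬C) ⊃ ¬((A ∨ ¬B) ∨ (D ∧ B))): 1 > 0, so result = 0
¬C: Gödel ¬ of 0.1 = 0 (operand ≠ 0)
(((B ∨ ¬¬C) ⊃ ¬((A ∨ ¬B) ∨ (D ∧ B))) ∧ ¬C) = min(0, 0) = 0
¬C: Gödel ¬ of 0.1 = 0 (operand ≠ 0)
(D ⊃ C): 0.6 > 0.1, so result = 0.1
¬(D ⊃ C): Gödel ¬ of 0.1 = 0 (operand ≠ 0)
¬A: Gödel ¬ of 0.9 = 0 (operand ≠ 0)
(¬(D ⊃ C) ∧ ¬A) = min(0, 0) = 0
(¬C ∨ (¬(D ⊃ C) ∧ ¬A)) = max(0, 0) = 0
¬(¬C ∨ (¬(D ⊃ C) ∧ ¬A)): Gödel ¬ of 0 = 1 (operand is 0)
(¬(¬C ∨ (¬(D ⊃ C) ∧ ¬A)) ⊃ D): 1 > 0.6, so result = 0.6
((((B ∨ ¬¬C) ⊃ ¬((A ∨ ¬B) ∨ (D ∧ B))) ∧ ¬C) ∨ (¬(¬C ∨ (¬(D ⊃ C) ∧ ¬A)) ⊃ D)) = max(0, 0.6) = 0.6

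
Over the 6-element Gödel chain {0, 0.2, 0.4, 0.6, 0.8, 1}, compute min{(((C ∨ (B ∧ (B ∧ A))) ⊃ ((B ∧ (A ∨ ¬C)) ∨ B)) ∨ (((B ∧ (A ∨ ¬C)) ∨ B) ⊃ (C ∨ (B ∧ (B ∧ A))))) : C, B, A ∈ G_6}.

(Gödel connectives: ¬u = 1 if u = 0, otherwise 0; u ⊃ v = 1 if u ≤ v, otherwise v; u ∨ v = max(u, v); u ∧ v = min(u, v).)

Every assignment gives 1. For instance at C = 0, B = 0, A = 0:
  (B ∧ A) = min(0, 0) = 0
  (B ∧ (B ∧ A)) = min(0, 0) = 0
  (C ∨ (B ∧ (B ∧ A))) = max(0, 0) = 0
  ¬C: Gödel ¬ of 0 = 1 (operand is 0)
  (A ∨ ¬C) = max(0, 1) = 1
  (B ∧ (A ∨ ¬C)) = min(0, 1) = 0
  ((B ∧ (A ∨ ¬C)) ∨ B) = max(0, 0) = 0
  ((C ∨ (B ∧ (B ∧ A))) ⊃ ((B ∧ (A ∨ ¬C)) ∨ B)): 0 ≤ 0, so result = 1
  ¬C: Gödel ¬ of 0 = 1 (operand is 0)
  (A ∨ ¬C) = max(0, 1) = 1
  (B ∧ (A ∨ ¬C)) = min(0, 1) = 0
  ((B ∧ (A ∨ ¬C)) ∨ B) = max(0, 0) = 0
  (B ∧ A) = min(0, 0) = 0
  (B ∧ (B ∧ A)) = min(0, 0) = 0
  (C ∨ (B ∧ (B ∧ A))) = max(0, 0) = 0
  (((B ∧ (A ∨ ¬C)) ∨ B) ⊃ (C ∨ (B ∧ (B ∧ A)))): 0 ≤ 0, so result = 1
  (((C ∨ (B ∧ (B ∧ A))) ⊃ ((B ∧ (A ∨ ¬C)) ∨ B)) ∨ (((B ∧ (A ∨ ¬C)) ∨ B) ⊃ (C ∨ (B ∧ (B ∧ A))))) = max(1, 1) = 1
All 216 assignments give value 1 — the formula is a G_6-tautology.

1.00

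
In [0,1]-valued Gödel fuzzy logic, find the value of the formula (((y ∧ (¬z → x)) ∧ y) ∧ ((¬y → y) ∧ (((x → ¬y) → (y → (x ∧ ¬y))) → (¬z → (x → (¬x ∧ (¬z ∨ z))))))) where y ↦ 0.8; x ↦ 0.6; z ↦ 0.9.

¬z: Gödel ¬ of 0.9 = 0 (operand ≠ 0)
(¬z → x): 0 ≤ 0.6, so result = 1
(y ∧ (¬z → x)) = min(0.8, 1) = 0.8
((y ∧ (¬z → x)) ∧ y) = min(0.8, 0.8) = 0.8
¬y: Gödel ¬ of 0.8 = 0 (operand ≠ 0)
(¬y → y): 0 ≤ 0.8, so result = 1
¬y: Gödel ¬ of 0.8 = 0 (operand ≠ 0)
(x → ¬y): 0.6 > 0, so result = 0
¬y: Gödel ¬ of 0.8 = 0 (operand ≠ 0)
(x ∧ ¬y) = min(0.6, 0) = 0
(y → (x ∧ ¬y)): 0.8 > 0, so result = 0
((x → ¬y) → (y → (x ∧ ¬y))): 0 ≤ 0, so result = 1
¬z: Gödel ¬ of 0.9 = 0 (operand ≠ 0)
¬x: Gödel ¬ of 0.6 = 0 (operand ≠ 0)
¬z: Gödel ¬ of 0.9 = 0 (operand ≠ 0)
(¬z ∨ z) = max(0, 0.9) = 0.9
(¬x ∧ (¬z ∨ z)) = min(0, 0.9) = 0
(x → (¬x ∧ (¬z ∨ z))): 0.6 > 0, so result = 0
(¬z → (x → (¬x ∧ (¬z ∨ z)))): 0 ≤ 0, so result = 1
(((x → ¬y) → (y → (x ∧ ¬y))) → (¬z → (x → (¬x ∧ (¬z ∨ z))))): 1 ≤ 1, so result = 1
((¬y → y) ∧ (((x → ¬y) → (y → (x ∧ ¬y))) → (¬z → (x → (¬x ∧ (¬z ∨ z)))))) = min(1, 1) = 1
(((y ∧ (¬z → x)) ∧ y) ∧ ((¬y → y) ∧ (((x → ¬y) → (y → (x ∧ ¬y))) → (¬z → (x → (¬x ∧ (¬z ∨ z))))))) = min(0.8, 1) = 0.8

0.80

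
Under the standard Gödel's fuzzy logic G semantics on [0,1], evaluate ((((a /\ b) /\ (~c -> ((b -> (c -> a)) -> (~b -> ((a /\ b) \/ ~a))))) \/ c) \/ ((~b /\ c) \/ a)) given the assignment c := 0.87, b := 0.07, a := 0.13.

(a /\ b) = min(0.13, 0.07) = 0.07
~c: Gödel ¬ of 0.87 = 0 (operand ≠ 0)
(c -> a): 0.87 > 0.13, so result = 0.13
(b -> (c -> a)): 0.07 ≤ 0.13, so result = 1
~b: Gödel ¬ of 0.07 = 0 (operand ≠ 0)
(a /\ b) = min(0.13, 0.07) = 0.07
~a: Gödel ¬ of 0.13 = 0 (operand ≠ 0)
((a /\ b) \/ ~a) = max(0.07, 0) = 0.07
(~b -> ((a /\ b) \/ ~a)): 0 ≤ 0.07, so result = 1
((b -> (c -> a)) -> (~b -> ((a /\ b) \/ ~a))): 1 ≤ 1, so result = 1
(~c -> ((b -> (c -> a)) -> (~b -> ((a /\ b) \/ ~a)))): 0 ≤ 1, so result = 1
((a /\ b) /\ (~c -> ((b -> (c -> a)) -> (~b -> ((a /\ b) \/ ~a))))) = min(0.07, 1) = 0.07
(((a /\ b) /\ (~c -> ((b -> (c -> a)) -> (~b -> ((a /\ b) \/ ~a))))) \/ c) = max(0.07, 0.87) = 0.87
~b: Gödel ¬ of 0.07 = 0 (operand ≠ 0)
(~b /\ c) = min(0, 0.87) = 0
((~b /\ c) \/ a) = max(0, 0.13) = 0.13
((((a /\ b) /\ (~c -> ((b -> (c -> a)) -> (~b -> ((a /\ b) \/ ~a))))) \/ c) \/ ((~b /\ c) \/ a)) = max(0.87, 0.13) = 0.87

0.87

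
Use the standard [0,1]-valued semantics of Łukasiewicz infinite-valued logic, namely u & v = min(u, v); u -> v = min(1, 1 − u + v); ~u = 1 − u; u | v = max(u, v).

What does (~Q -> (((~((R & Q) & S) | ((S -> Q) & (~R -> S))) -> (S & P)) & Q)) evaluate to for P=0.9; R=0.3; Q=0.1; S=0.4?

0.20

~Q: Łukasiewicz ¬ gives 1 − 0.1 = 0.9
(R & Q) = min(0.3, 0.1) = 0.1
((R & Q) & S) = min(0.1, 0.4) = 0.1
~((R & Q) & S): Łukasiewicz ¬ gives 1 − 0.1 = 0.9
(S -> Q): min(1, 1 − 0.4 + 0.1) = 0.7
~R: Łukasiewicz ¬ gives 1 − 0.3 = 0.7
(~R -> S): min(1, 1 − 0.7 + 0.4) = 0.7
((S -> Q) & (~R -> S)) = min(0.7, 0.7) = 0.7
(~((R & Q) & S) | ((S -> Q) & (~R -> S))) = max(0.9, 0.7) = 0.9
(S & P) = min(0.4, 0.9) = 0.4
((~((R & Q) & S) | ((S -> Q) & (~R -> S))) -> (S & P)): min(1, 1 − 0.9 + 0.4) = 0.5
(((~((R & Q) & S) | ((S -> Q) & (~R -> S))) -> (S & P)) & Q) = min(0.5, 0.1) = 0.1
(~Q -> (((~((R & Q) & S) | ((S -> Q) & (~R -> S))) -> (S & P)) & Q)): min(1, 1 − 0.9 + 0.1) = 0.2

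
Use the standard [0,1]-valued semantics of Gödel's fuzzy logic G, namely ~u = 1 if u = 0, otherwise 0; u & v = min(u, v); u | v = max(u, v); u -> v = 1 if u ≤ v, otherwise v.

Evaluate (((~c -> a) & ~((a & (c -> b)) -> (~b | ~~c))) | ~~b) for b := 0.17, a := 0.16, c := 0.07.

~c: Gödel ¬ of 0.07 = 0 (operand ≠ 0)
(~c -> a): 0 ≤ 0.16, so result = 1
(c -> b): 0.07 ≤ 0.17, so result = 1
(a & (c -> b)) = min(0.16, 1) = 0.16
~b: Gödel ¬ of 0.17 = 0 (operand ≠ 0)
~c: Gödel ¬ of 0.07 = 0 (operand ≠ 0)
~~c: Gödel ¬ of 0 = 1 (operand is 0)
(~b | ~~c) = max(0, 1) = 1
((a & (c -> b)) -> (~b | ~~c)): 0.16 ≤ 1, so result = 1
~((a & (c -> b)) -> (~b | ~~c)): Gödel ¬ of 1 = 0 (operand ≠ 0)
((~c -> a) & ~((a & (c -> b)) -> (~b | ~~c))) = min(1, 0) = 0
~b: Gödel ¬ of 0.17 = 0 (operand ≠ 0)
~~b: Gödel ¬ of 0 = 1 (operand is 0)
(((~c -> a) & ~((a & (c -> b)) -> (~b | ~~c))) | ~~b) = max(0, 1) = 1

1.00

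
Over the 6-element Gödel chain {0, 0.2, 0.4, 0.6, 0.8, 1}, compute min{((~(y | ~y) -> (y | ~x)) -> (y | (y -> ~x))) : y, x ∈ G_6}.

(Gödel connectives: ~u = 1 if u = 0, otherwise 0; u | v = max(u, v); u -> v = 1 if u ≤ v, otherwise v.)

0.20

The minimum is attained at y = 0.2, x = 0.2:
  ~y: Gödel ¬ of 0.2 = 0 (operand ≠ 0)
  (y | ~y) = max(0.2, 0) = 0.2
  ~(y | ~y): Gödel ¬ of 0.2 = 0 (operand ≠ 0)
  ~x: Gödel ¬ of 0.2 = 0 (operand ≠ 0)
  (y | ~x) = max(0.2, 0) = 0.2
  (~(y | ~y) -> (y | ~x)): 0 ≤ 0.2, so result = 1
  ~x: Gödel ¬ of 0.2 = 0 (operand ≠ 0)
  (y -> ~x): 0.2 > 0, so result = 0
  (y | (y -> ~x)) = max(0.2, 0) = 0.2
  ((~(y | ~y) -> (y | ~x)) -> (y | (y -> ~x))): 1 > 0.2, so result = 0.2
Checking all 36 assignments confirms none give a value below 0.20.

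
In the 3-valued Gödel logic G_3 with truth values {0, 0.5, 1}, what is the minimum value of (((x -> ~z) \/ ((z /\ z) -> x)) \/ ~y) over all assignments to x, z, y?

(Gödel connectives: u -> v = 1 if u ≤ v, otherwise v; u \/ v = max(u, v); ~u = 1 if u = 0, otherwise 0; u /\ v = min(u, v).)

0.50

The minimum is attained at x = 0.5, z = 1, y = 0.5:
  ~z: Gödel ¬ of 1 = 0 (operand ≠ 0)
  (x -> ~z): 0.5 > 0, so result = 0
  (z /\ z) = min(1, 1) = 1
  ((z /\ z) -> x): 1 > 0.5, so result = 0.5
  ((x -> ~z) \/ ((z /\ z) -> x)) = max(0, 0.5) = 0.5
  ~y: Gödel ¬ of 0.5 = 0 (operand ≠ 0)
  (((x -> ~z) \/ ((z /\ z) -> x)) \/ ~y) = max(0.5, 0) = 0.5
Checking all 27 assignments confirms none give a value below 0.50.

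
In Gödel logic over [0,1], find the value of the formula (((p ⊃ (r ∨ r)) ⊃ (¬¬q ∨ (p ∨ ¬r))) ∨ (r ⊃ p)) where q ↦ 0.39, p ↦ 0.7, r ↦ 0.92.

(r ∨ r) = max(0.92, 0.92) = 0.92
(p ⊃ (r ∨ r)): 0.7 ≤ 0.92, so result = 1
¬q: Gödel ¬ of 0.39 = 0 (operand ≠ 0)
¬¬q: Gödel ¬ of 0 = 1 (operand is 0)
¬r: Gödel ¬ of 0.92 = 0 (operand ≠ 0)
(p ∨ ¬r) = max(0.7, 0) = 0.7
(¬¬q ∨ (p ∨ ¬r)) = max(1, 0.7) = 1
((p ⊃ (r ∨ r)) ⊃ (¬¬q ∨ (p ∨ ¬r))): 1 ≤ 1, so result = 1
(r ⊃ p): 0.92 > 0.7, so result = 0.7
(((p ⊃ (r ∨ r)) ⊃ (¬¬q ∨ (p ∨ ¬r))) ∨ (r ⊃ p)) = max(1, 0.7) = 1

1.00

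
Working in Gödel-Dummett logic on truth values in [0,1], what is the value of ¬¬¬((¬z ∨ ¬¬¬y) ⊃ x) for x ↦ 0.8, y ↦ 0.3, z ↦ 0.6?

0.00

¬z: Gödel ¬ of 0.6 = 0 (operand ≠ 0)
¬y: Gödel ¬ of 0.3 = 0 (operand ≠ 0)
¬¬y: Gödel ¬ of 0 = 1 (operand is 0)
¬¬¬y: Gödel ¬ of 1 = 0 (operand ≠ 0)
(¬z ∨ ¬¬¬y) = max(0, 0) = 0
((¬z ∨ ¬¬¬y) ⊃ x): 0 ≤ 0.8, so result = 1
¬((¬z ∨ ¬¬¬y) ⊃ x): Gödel ¬ of 1 = 0 (operand ≠ 0)
¬¬((¬z ∨ ¬¬¬y) ⊃ x): Gödel ¬ of 0 = 1 (operand is 0)
¬¬¬((¬z ∨ ¬¬¬y) ⊃ x): Gödel ¬ of 1 = 0 (operand ≠ 0)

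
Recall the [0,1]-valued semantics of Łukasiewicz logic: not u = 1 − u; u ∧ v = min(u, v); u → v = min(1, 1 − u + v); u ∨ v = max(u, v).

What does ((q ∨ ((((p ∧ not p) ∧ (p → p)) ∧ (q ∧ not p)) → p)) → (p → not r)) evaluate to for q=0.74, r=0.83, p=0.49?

0.68

not p: Łukasiewicz ¬ gives 1 − 0.49 = 0.51
(p ∧ not p) = min(0.49, 0.51) = 0.49
(p → p): min(1, 1 − 0.49 + 0.49) = 1
((p ∧ not p) ∧ (p → p)) = min(0.49, 1) = 0.49
not p: Łukasiewicz ¬ gives 1 − 0.49 = 0.51
(q ∧ not p) = min(0.74, 0.51) = 0.51
(((p ∧ not p) ∧ (p → p)) ∧ (q ∧ not p)) = min(0.49, 0.51) = 0.49
((((p ∧ not p) ∧ (p → p)) ∧ (q ∧ not p)) → p): min(1, 1 − 0.49 + 0.49) = 1
(q ∨ ((((p ∧ not p) ∧ (p → p)) ∧ (q ∧ not p)) → p)) = max(0.74, 1) = 1
not r: Łukasiewicz ¬ gives 1 − 0.83 = 0.17
(p → not r): min(1, 1 − 0.49 + 0.17) = 0.68
((q ∨ ((((p ∧ not p) ∧ (p → p)) ∧ (q ∧ not p)) → p)) → (p → not r)): min(1, 1 − 1 + 0.68) = 0.68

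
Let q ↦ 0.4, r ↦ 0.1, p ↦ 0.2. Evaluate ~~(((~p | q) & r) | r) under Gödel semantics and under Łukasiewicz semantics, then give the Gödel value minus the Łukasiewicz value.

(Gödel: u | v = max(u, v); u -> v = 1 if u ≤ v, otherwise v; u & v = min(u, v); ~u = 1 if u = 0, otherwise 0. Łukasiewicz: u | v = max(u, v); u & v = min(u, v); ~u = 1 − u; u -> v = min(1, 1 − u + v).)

0.90

Gödel evaluation:
  ~p: Gödel ¬ of 0.2 = 0 (operand ≠ 0)
  (~p | q) = max(0, 0.4) = 0.4
  ((~p | q) & r) = min(0.4, 0.1) = 0.1
  (((~p | q) & r) | r) = max(0.1, 0.1) = 0.1
  ~(((~p | q) & r) | r): Gödel ¬ of 0.1 = 0 (operand ≠ 0)
  ~~(((~p | q) & r) | r): Gödel ¬ of 0 = 1 (operand is 0)
  Gödel value = 1
Łukasiewicz evaluation:
  ~p: Łukasiewicz ¬ gives 1 − 0.2 = 0.8
  (~p | q) = max(0.8, 0.4) = 0.8
  ((~p | q) & r) = min(0.8, 0.1) = 0.1
  (((~p | q) & r) | r) = max(0.1, 0.1) = 0.1
  ~(((~p | q) & r) | r): Łukasiewicz ¬ gives 1 − 0.1 = 0.9
  ~~(((~p | q) & r) | r): Łukasiewicz ¬ gives 1 − 0.9 = 0.1
  Łukasiewicz value = 0.1
Difference: 1 − 0.1 = 0.90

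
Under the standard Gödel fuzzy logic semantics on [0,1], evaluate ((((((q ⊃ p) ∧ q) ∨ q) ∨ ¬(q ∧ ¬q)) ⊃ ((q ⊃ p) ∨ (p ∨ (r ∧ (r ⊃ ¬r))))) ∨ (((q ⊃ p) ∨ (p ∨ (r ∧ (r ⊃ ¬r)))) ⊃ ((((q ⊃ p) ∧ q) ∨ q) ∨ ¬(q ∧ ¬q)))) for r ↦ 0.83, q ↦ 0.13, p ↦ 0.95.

1.00

(q ⊃ p): 0.13 ≤ 0.95, so result = 1
((q ⊃ p) ∧ q) = min(1, 0.13) = 0.13
(((q ⊃ p) ∧ q) ∨ q) = max(0.13, 0.13) = 0.13
¬q: Gödel ¬ of 0.13 = 0 (operand ≠ 0)
(q ∧ ¬q) = min(0.13, 0) = 0
¬(q ∧ ¬q): Gödel ¬ of 0 = 1 (operand is 0)
((((q ⊃ p) ∧ q) ∨ q) ∨ ¬(q ∧ ¬q)) = max(0.13, 1) = 1
(q ⊃ p): 0.13 ≤ 0.95, so result = 1
¬r: Gödel ¬ of 0.83 = 0 (operand ≠ 0)
(r ⊃ ¬r): 0.83 > 0, so result = 0
(r ∧ (r ⊃ ¬r)) = min(0.83, 0) = 0
(p ∨ (r ∧ (r ⊃ ¬r))) = max(0.95, 0) = 0.95
((q ⊃ p) ∨ (p ∨ (r ∧ (r ⊃ ¬r)))) = max(1, 0.95) = 1
(((((q ⊃ p) ∧ q) ∨ q) ∨ ¬(q ∧ ¬q)) ⊃ ((q ⊃ p) ∨ (p ∨ (r ∧ (r ⊃ ¬r))))): 1 ≤ 1, so result = 1
(q ⊃ p): 0.13 ≤ 0.95, so result = 1
¬r: Gödel ¬ of 0.83 = 0 (operand ≠ 0)
(r ⊃ ¬r): 0.83 > 0, so result = 0
(r ∧ (r ⊃ ¬r)) = min(0.83, 0) = 0
(p ∨ (r ∧ (r ⊃ ¬r))) = max(0.95, 0) = 0.95
((q ⊃ p) ∨ (p ∨ (r ∧ (r ⊃ ¬r)))) = max(1, 0.95) = 1
(q ⊃ p): 0.13 ≤ 0.95, so result = 1
((q ⊃ p) ∧ q) = min(1, 0.13) = 0.13
(((q ⊃ p) ∧ q) ∨ q) = max(0.13, 0.13) = 0.13
¬q: Gödel ¬ of 0.13 = 0 (operand ≠ 0)
(q ∧ ¬q) = min(0.13, 0) = 0
¬(q ∧ ¬q): Gödel ¬ of 0 = 1 (operand is 0)
((((q ⊃ p) ∧ q) ∨ q) ∨ ¬(q ∧ ¬q)) = max(0.13, 1) = 1
(((q ⊃ p) ∨ (p ∨ (r ∧ (r ⊃ ¬r)))) ⊃ ((((q ⊃ p) ∧ q) ∨ q) ∨ ¬(q ∧ ¬q))): 1 ≤ 1, so result = 1
((((((q ⊃ p) ∧ q) ∨ q) ∨ ¬(q ∧ ¬q)) ⊃ ((q ⊃ p) ∨ (p ∨ (r ∧ (r ⊃ ¬r))))) ∨ (((q ⊃ p) ∨ (p ∨ (r ∧ (r ⊃ ¬r)))) ⊃ ((((q ⊃ p) ∧ q) ∨ q) ∨ ¬(q ∧ ¬q)))) = max(1, 1) = 1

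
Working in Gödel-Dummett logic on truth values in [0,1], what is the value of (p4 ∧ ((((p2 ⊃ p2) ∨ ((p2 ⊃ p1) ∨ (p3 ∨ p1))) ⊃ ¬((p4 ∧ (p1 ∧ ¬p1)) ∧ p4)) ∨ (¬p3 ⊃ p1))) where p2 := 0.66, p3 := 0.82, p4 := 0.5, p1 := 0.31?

(p2 ⊃ p2): 0.66 ≤ 0.66, so result = 1
(p2 ⊃ p1): 0.66 > 0.31, so result = 0.31
(p3 ∨ p1) = max(0.82, 0.31) = 0.82
((p2 ⊃ p1) ∨ (p3 ∨ p1)) = max(0.31, 0.82) = 0.82
((p2 ⊃ p2) ∨ ((p2 ⊃ p1) ∨ (p3 ∨ p1))) = max(1, 0.82) = 1
¬p1: Gödel ¬ of 0.31 = 0 (operand ≠ 0)
(p1 ∧ ¬p1) = min(0.31, 0) = 0
(p4 ∧ (p1 ∧ ¬p1)) = min(0.5, 0) = 0
((p4 ∧ (p1 ∧ ¬p1)) ∧ p4) = min(0, 0.5) = 0
¬((p4 ∧ (p1 ∧ ¬p1)) ∧ p4): Gödel ¬ of 0 = 1 (operand is 0)
(((p2 ⊃ p2) ∨ ((p2 ⊃ p1) ∨ (p3 ∨ p1))) ⊃ ¬((p4 ∧ (p1 ∧ ¬p1)) ∧ p4)): 1 ≤ 1, so result = 1
¬p3: Gödel ¬ of 0.82 = 0 (operand ≠ 0)
(¬p3 ⊃ p1): 0 ≤ 0.31, so result = 1
((((p2 ⊃ p2) ∨ ((p2 ⊃ p1) ∨ (p3 ∨ p1))) ⊃ ¬((p4 ∧ (p1 ∧ ¬p1)) ∧ p4)) ∨ (¬p3 ⊃ p1)) = max(1, 1) = 1
(p4 ∧ ((((p2 ⊃ p2) ∨ ((p2 ⊃ p1) ∨ (p3 ∨ p1))) ⊃ ¬((p4 ∧ (p1 ∧ ¬p1)) ∧ p4)) ∨ (¬p3 ⊃ p1))) = min(0.5, 1) = 0.5

0.50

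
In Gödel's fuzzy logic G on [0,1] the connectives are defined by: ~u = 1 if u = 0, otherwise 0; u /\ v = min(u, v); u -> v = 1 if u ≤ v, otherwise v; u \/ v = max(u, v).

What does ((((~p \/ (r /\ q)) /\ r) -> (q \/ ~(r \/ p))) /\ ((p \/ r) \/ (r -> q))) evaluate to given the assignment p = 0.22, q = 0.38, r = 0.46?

0.46

~p: Gödel ¬ of 0.22 = 0 (operand ≠ 0)
(r /\ q) = min(0.46, 0.38) = 0.38
(~p \/ (r /\ q)) = max(0, 0.38) = 0.38
((~p \/ (r /\ q)) /\ r) = min(0.38, 0.46) = 0.38
(r \/ p) = max(0.46, 0.22) = 0.46
~(r \/ p): Gödel ¬ of 0.46 = 0 (operand ≠ 0)
(q \/ ~(r \/ p)) = max(0.38, 0) = 0.38
(((~p \/ (r /\ q)) /\ r) -> (q \/ ~(r \/ p))): 0.38 ≤ 0.38, so result = 1
(p \/ r) = max(0.22, 0.46) = 0.46
(r -> q): 0.46 > 0.38, so result = 0.38
((p \/ r) \/ (r -> q)) = max(0.46, 0.38) = 0.46
((((~p \/ (r /\ q)) /\ r) -> (q \/ ~(r \/ p))) /\ ((p \/ r) \/ (r -> q))) = min(1, 0.46) = 0.46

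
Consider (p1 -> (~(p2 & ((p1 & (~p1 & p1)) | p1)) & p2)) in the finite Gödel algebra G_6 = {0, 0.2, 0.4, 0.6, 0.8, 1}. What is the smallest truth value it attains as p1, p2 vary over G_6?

The minimum is attained at p1 = 0.2, p2 = 0:
  ~p1: Gödel ¬ of 0.2 = 0 (operand ≠ 0)
  (~p1 & p1) = min(0, 0.2) = 0
  (p1 & (~p1 & p1)) = min(0.2, 0) = 0
  ((p1 & (~p1 & p1)) | p1) = max(0, 0.2) = 0.2
  (p2 & ((p1 & (~p1 & p1)) | p1)) = min(0, 0.2) = 0
  ~(p2 & ((p1 & (~p1 & p1)) | p1)): Gödel ¬ of 0 = 1 (operand is 0)
  (~(p2 & ((p1 & (~p1 & p1)) | p1)) & p2) = min(1, 0) = 0
  (p1 -> (~(p2 & ((p1 & (~p1 & p1)) | p1)) & p2)): 0.2 > 0, so result = 0
Checking all 36 assignments confirms none give a value below 0.00.

0.00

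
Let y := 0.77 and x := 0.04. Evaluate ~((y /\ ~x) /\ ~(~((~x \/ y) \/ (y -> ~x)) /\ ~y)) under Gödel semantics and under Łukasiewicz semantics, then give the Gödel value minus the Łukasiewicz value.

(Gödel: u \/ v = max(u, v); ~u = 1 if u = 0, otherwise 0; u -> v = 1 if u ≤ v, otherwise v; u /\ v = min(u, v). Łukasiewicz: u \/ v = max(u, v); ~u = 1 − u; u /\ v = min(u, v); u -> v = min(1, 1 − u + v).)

Gödel evaluation:
  ~x: Gödel ¬ of 0.04 = 0 (operand ≠ 0)
  (y /\ ~x) = min(0.77, 0) = 0
  ~x: Gödel ¬ of 0.04 = 0 (operand ≠ 0)
  (~x \/ y) = max(0, 0.77) = 0.77
  ~x: Gödel ¬ of 0.04 = 0 (operand ≠ 0)
  (y -> ~x): 0.77 > 0, so result = 0
  ((~x \/ y) \/ (y -> ~x)) = max(0.77, 0) = 0.77
  ~((~x \/ y) \/ (y -> ~x)): Gödel ¬ of 0.77 = 0 (operand ≠ 0)
  ~y: Gödel ¬ of 0.77 = 0 (operand ≠ 0)
  (~((~x \/ y) \/ (y -> ~x)) /\ ~y) = min(0, 0) = 0
  ~(~((~x \/ y) \/ (y -> ~x)) /\ ~y): Gödel ¬ of 0 = 1 (operand is 0)
  ((y /\ ~x) /\ ~(~((~x \/ y) \/ (y -> ~x)) /\ ~y)) = min(0, 1) = 0
  ~((y /\ ~x) /\ ~(~((~x \/ y) \/ (y -> ~x)) /\ ~y)): Gödel ¬ of 0 = 1 (operand is 0)
  Gödel value = 1
Łukasiewicz evaluation:
  ~x: Łukasiewicz ¬ gives 1 − 0.04 = 0.96
  (y /\ ~x) = min(0.77, 0.96) = 0.77
  ~x: Łukasiewicz ¬ gives 1 − 0.04 = 0.96
  (~x \/ y) = max(0.96, 0.77) = 0.96
  ~x: Łukasiewicz ¬ gives 1 − 0.04 = 0.96
  (y -> ~x): min(1, 1 − 0.77 + 0.96) = 1
  ((~x \/ y) \/ (y -> ~x)) = max(0.96, 1) = 1
  ~((~x \/ y) \/ (y -> ~x)): Łukasiewicz ¬ gives 1 − 1 = 0
  ~y: Łukasiewicz ¬ gives 1 − 0.77 = 0.23
  (~((~x \/ y) \/ (y -> ~x)) /\ ~y) = min(0, 0.23) = 0
  ~(~((~x \/ y) \/ (y -> ~x)) /\ ~y): Łukasiewicz ¬ gives 1 − 0 = 1
  ((y /\ ~x) /\ ~(~((~x \/ y) \/ (y -> ~x)) /\ ~y)) = min(0.77, 1) = 0.77
  ~((y /\ ~x) /\ ~(~((~x \/ y) \/ (y -> ~x)) /\ ~y)): Łukasiewicz ¬ gives 1 − 0.77 = 0.23
  Łukasiewicz value = 0.23
Difference: 1 − 0.23 = 0.77

0.77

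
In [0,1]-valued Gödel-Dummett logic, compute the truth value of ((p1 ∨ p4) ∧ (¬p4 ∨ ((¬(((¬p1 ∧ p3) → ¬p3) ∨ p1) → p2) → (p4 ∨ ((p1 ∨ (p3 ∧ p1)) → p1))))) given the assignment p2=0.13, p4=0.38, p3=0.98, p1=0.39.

(p1 ∨ p4) = max(0.39, 0.38) = 0.39
¬p4: Gödel ¬ of 0.38 = 0 (operand ≠ 0)
¬p1: Gödel ¬ of 0.39 = 0 (operand ≠ 0)
(¬p1 ∧ p3) = min(0, 0.98) = 0
¬p3: Gödel ¬ of 0.98 = 0 (operand ≠ 0)
((¬p1 ∧ p3) → ¬p3): 0 ≤ 0, so result = 1
(((¬p1 ∧ p3) → ¬p3) ∨ p1) = max(1, 0.39) = 1
¬(((¬p1 ∧ p3) → ¬p3) ∨ p1): Gödel ¬ of 1 = 0 (operand ≠ 0)
(¬(((¬p1 ∧ p3) → ¬p3) ∨ p1) → p2): 0 ≤ 0.13, so result = 1
(p3 ∧ p1) = min(0.98, 0.39) = 0.39
(p1 ∨ (p3 ∧ p1)) = max(0.39, 0.39) = 0.39
((p1 ∨ (p3 ∧ p1)) → p1): 0.39 ≤ 0.39, so result = 1
(p4 ∨ ((p1 ∨ (p3 ∧ p1)) → p1)) = max(0.38, 1) = 1
((¬(((¬p1 ∧ p3) → ¬p3) ∨ p1) → p2) → (p4 ∨ ((p1 ∨ (p3 ∧ p1)) → p1))): 1 ≤ 1, so result = 1
(¬p4 ∨ ((¬(((¬p1 ∧ p3) → ¬p3) ∨ p1) → p2) → (p4 ∨ ((p1 ∨ (p3 ∧ p1)) → p1)))) = max(0, 1) = 1
((p1 ∨ p4) ∧ (¬p4 ∨ ((¬(((¬p1 ∧ p3) → ¬p3) ∨ p1) → p2) → (p4 ∨ ((p1 ∨ (p3 ∧ p1)) → p1))))) = min(0.39, 1) = 0.39

0.39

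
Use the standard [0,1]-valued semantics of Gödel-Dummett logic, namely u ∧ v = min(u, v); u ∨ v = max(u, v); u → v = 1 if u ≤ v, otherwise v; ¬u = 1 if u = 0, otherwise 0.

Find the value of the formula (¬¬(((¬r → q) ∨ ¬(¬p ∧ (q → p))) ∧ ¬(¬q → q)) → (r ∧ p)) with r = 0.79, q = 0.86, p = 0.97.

1.00

¬r: Gödel ¬ of 0.79 = 0 (operand ≠ 0)
(¬r → q): 0 ≤ 0.86, so result = 1
¬p: Gödel ¬ of 0.97 = 0 (operand ≠ 0)
(q → p): 0.86 ≤ 0.97, so result = 1
(¬p ∧ (q → p)) = min(0, 1) = 0
¬(¬p ∧ (q → p)): Gödel ¬ of 0 = 1 (operand is 0)
((¬r → q) ∨ ¬(¬p ∧ (q → p))) = max(1, 1) = 1
¬q: Gödel ¬ of 0.86 = 0 (operand ≠ 0)
(¬q → q): 0 ≤ 0.86, so result = 1
¬(¬q → q): Gödel ¬ of 1 = 0 (operand ≠ 0)
(((¬r → q) ∨ ¬(¬p ∧ (q → p))) ∧ ¬(¬q → q)) = min(1, 0) = 0
¬(((¬r → q) ∨ ¬(¬p ∧ (q → p))) ∧ ¬(¬q → q)): Gödel ¬ of 0 = 1 (operand is 0)
¬¬(((¬r → q) ∨ ¬(¬p ∧ (q → p))) ∧ ¬(¬q → q)): Gödel ¬ of 1 = 0 (operand ≠ 0)
(r ∧ p) = min(0.79, 0.97) = 0.79
(¬¬(((¬r → q) ∨ ¬(¬p ∧ (q → p))) ∧ ¬(¬q → q)) → (r ∧ p)): 0 ≤ 0.79, so result = 1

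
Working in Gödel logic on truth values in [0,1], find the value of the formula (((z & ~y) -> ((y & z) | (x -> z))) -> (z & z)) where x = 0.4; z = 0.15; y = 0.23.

~y: Gödel ¬ of 0.23 = 0 (operand ≠ 0)
(z & ~y) = min(0.15, 0) = 0
(y & z) = min(0.23, 0.15) = 0.15
(x -> z): 0.4 > 0.15, so result = 0.15
((y & z) | (x -> z)) = max(0.15, 0.15) = 0.15
((z & ~y) -> ((y & z) | (x -> z))): 0 ≤ 0.15, so result = 1
(z & z) = min(0.15, 0.15) = 0.15
(((z & ~y) -> ((y & z) | (x -> z))) -> (z & z)): 1 > 0.15, so result = 0.15

0.15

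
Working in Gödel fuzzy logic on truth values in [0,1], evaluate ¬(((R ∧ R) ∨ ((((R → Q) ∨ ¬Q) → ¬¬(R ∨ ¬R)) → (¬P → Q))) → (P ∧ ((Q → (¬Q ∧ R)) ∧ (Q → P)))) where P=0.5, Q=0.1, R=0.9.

(R ∧ R) = min(0.9, 0.9) = 0.9
(R → Q): 0.9 > 0.1, so result = 0.1
¬Q: Gödel ¬ of 0.1 = 0 (operand ≠ 0)
((R → Q) ∨ ¬Q) = max(0.1, 0) = 0.1
¬R: Gödel ¬ of 0.9 = 0 (operand ≠ 0)
(R ∨ ¬R) = max(0.9, 0) = 0.9
¬(R ∨ ¬R): Gödel ¬ of 0.9 = 0 (operand ≠ 0)
¬¬(R ∨ ¬R): Gödel ¬ of 0 = 1 (operand is 0)
(((R → Q) ∨ ¬Q) → ¬¬(R ∨ ¬R)): 0.1 ≤ 1, so result = 1
¬P: Gödel ¬ of 0.5 = 0 (operand ≠ 0)
(¬P → Q): 0 ≤ 0.1, so result = 1
((((R → Q) ∨ ¬Q) → ¬¬(R ∨ ¬R)) → (¬P → Q)): 1 ≤ 1, so result = 1
((R ∧ R) ∨ ((((R → Q) ∨ ¬Q) → ¬¬(R ∨ ¬R)) → (¬P → Q))) = max(0.9, 1) = 1
¬Q: Gödel ¬ of 0.1 = 0 (operand ≠ 0)
(¬Q ∧ R) = min(0, 0.9) = 0
(Q → (¬Q ∧ R)): 0.1 > 0, so result = 0
(Q → P): 0.1 ≤ 0.5, so result = 1
((Q → (¬Q ∧ R)) ∧ (Q → P)) = min(0, 1) = 0
(P ∧ ((Q → (¬Q ∧ R)) ∧ (Q → P))) = min(0.5, 0) = 0
(((R ∧ R) ∨ ((((R → Q) ∨ ¬Q) → ¬¬(R ∨ ¬R)) → (¬P → Q))) → (P ∧ ((Q → (¬Q ∧ R)) ∧ (Q → P)))): 1 > 0, so result = 0
¬(((R ∧ R) ∨ ((((R → Q) ∨ ¬Q) → ¬¬(R ∨ ¬R)) → (¬P → Q))) → (P ∧ ((Q → (¬Q ∧ R)) ∧ (Q → P)))): Gödel ¬ of 0 = 1 (operand is 0)

1.00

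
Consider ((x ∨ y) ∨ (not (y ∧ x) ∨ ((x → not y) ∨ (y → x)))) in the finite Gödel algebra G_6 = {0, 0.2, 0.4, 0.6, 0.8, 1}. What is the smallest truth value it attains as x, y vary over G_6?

0.40

The minimum is attained at x = 0.2, y = 0.4:
  (x ∨ y) = max(0.2, 0.4) = 0.4
  (y ∧ x) = min(0.4, 0.2) = 0.2
  not (y ∧ x): Gödel ¬ of 0.2 = 0 (operand ≠ 0)
  not y: Gödel ¬ of 0.4 = 0 (operand ≠ 0)
  (x → not y): 0.2 > 0, so result = 0
  (y → x): 0.4 > 0.2, so result = 0.2
  ((x → not y) ∨ (y → x)) = max(0, 0.2) = 0.2
  (not (y ∧ x) ∨ ((x → not y) ∨ (y → x))) = max(0, 0.2) = 0.2
  ((x ∨ y) ∨ (not (y ∧ x) ∨ ((x → not y) ∨ (y → x)))) = max(0.4, 0.2) = 0.4
Checking all 36 assignments confirms none give a value below 0.40.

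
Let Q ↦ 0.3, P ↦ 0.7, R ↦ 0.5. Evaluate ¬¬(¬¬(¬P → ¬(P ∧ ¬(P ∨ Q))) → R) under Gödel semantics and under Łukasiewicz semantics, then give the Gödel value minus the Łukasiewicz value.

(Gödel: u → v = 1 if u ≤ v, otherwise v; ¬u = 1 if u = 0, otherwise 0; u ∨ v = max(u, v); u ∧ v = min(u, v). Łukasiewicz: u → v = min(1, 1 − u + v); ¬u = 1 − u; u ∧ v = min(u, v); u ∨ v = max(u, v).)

0.50

Gödel evaluation:
  ¬P: Gödel ¬ of 0.7 = 0 (operand ≠ 0)
  (P ∨ Q) = max(0.7, 0.3) = 0.7
  ¬(P ∨ Q): Gödel ¬ of 0.7 = 0 (operand ≠ 0)
  (P ∧ ¬(P ∨ Q)) = min(0.7, 0) = 0
  ¬(P ∧ ¬(P ∨ Q)): Gödel ¬ of 0 = 1 (operand is 0)
  (¬P → ¬(P ∧ ¬(P ∨ Q))): 0 ≤ 1, so result = 1
  ¬(¬P → ¬(P ∧ ¬(P ∨ Q))): Gödel ¬ of 1 = 0 (operand ≠ 0)
  ¬¬(¬P → ¬(P ∧ ¬(P ∨ Q))): Gödel ¬ of 0 = 1 (operand is 0)
  (¬¬(¬P → ¬(P ∧ ¬(P ∨ Q))) → R): 1 > 0.5, so result = 0.5
  ¬(¬¬(¬P → ¬(P ∧ ¬(P ∨ Q))) → R): Gödel ¬ of 0.5 = 0 (operand ≠ 0)
  ¬¬(¬¬(¬P → ¬(P ∧ ¬(P ∨ Q))) → R): Gödel ¬ of 0 = 1 (operand is 0)
  Gödel value = 1
Łukasiewicz evaluation:
  ¬P: Łukasiewicz ¬ gives 1 − 0.7 = 0.3
  (P ∨ Q) = max(0.7, 0.3) = 0.7
  ¬(P ∨ Q): Łukasiewicz ¬ gives 1 − 0.7 = 0.3
  (P ∧ ¬(P ∨ Q)) = min(0.7, 0.3) = 0.3
  ¬(P ∧ ¬(P ∨ Q)): Łukasiewicz ¬ gives 1 − 0.3 = 0.7
  (¬P → ¬(P ∧ ¬(P ∨ Q))): min(1, 1 − 0.3 + 0.7) = 1
  ¬(¬P → ¬(P ∧ ¬(P ∨ Q))): Łukasiewicz ¬ gives 1 − 1 = 0
  ¬¬(¬P → ¬(P ∧ ¬(P ∨ Q))): Łukasiewicz ¬ gives 1 − 0 = 1
  (¬¬(¬P → ¬(P ∧ ¬(P ∨ Q))) → R): min(1, 1 − 1 + 0.5) = 0.5
  ¬(¬¬(¬P → ¬(P ∧ ¬(P ∨ Q))) → R): Łukasiewicz ¬ gives 1 − 0.5 = 0.5
  ¬¬(¬¬(¬P → ¬(P ∧ ¬(P ∨ Q))) → R): Łukasiewicz ¬ gives 1 − 0.5 = 0.5
  Łukasiewicz value = 0.5
Difference: 1 − 0.5 = 0.50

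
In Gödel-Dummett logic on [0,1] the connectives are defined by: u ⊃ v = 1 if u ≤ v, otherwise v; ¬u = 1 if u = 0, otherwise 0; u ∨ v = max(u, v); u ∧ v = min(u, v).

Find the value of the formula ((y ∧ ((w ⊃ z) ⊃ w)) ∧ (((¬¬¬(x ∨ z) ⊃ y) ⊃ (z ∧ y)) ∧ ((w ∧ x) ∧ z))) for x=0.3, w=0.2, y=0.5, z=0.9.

0.20

(w ⊃ z): 0.2 ≤ 0.9, so result = 1
((w ⊃ z) ⊃ w): 1 > 0.2, so result = 0.2
(y ∧ ((w ⊃ z) ⊃ w)) = min(0.5, 0.2) = 0.2
(x ∨ z) = max(0.3, 0.9) = 0.9
¬(x ∨ z): Gödel ¬ of 0.9 = 0 (operand ≠ 0)
¬¬(x ∨ z): Gödel ¬ of 0 = 1 (operand is 0)
¬¬¬(x ∨ z): Gödel ¬ of 1 = 0 (operand ≠ 0)
(¬¬¬(x ∨ z) ⊃ y): 0 ≤ 0.5, so result = 1
(z ∧ y) = min(0.9, 0.5) = 0.5
((¬¬¬(x ∨ z) ⊃ y) ⊃ (z ∧ y)): 1 > 0.5, so result = 0.5
(w ∧ x) = min(0.2, 0.3) = 0.2
((w ∧ x) ∧ z) = min(0.2, 0.9) = 0.2
(((¬¬¬(x ∨ z) ⊃ y) ⊃ (z ∧ y)) ∧ ((w ∧ x) ∧ z)) = min(0.5, 0.2) = 0.2
((y ∧ ((w ⊃ z) ⊃ w)) ∧ (((¬¬¬(x ∨ z) ⊃ y) ⊃ (z ∧ y)) ∧ ((w ∧ x) ∧ z))) = min(0.2, 0.2) = 0.2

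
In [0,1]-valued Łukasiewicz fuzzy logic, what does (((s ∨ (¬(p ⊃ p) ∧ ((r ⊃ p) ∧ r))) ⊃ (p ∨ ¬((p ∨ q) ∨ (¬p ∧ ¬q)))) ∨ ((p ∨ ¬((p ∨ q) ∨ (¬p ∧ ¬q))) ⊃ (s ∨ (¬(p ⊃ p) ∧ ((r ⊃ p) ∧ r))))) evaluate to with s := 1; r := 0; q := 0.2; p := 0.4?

(p ⊃ p): min(1, 1 − 0.4 + 0.4) = 1
¬(p ⊃ p): Łukasiewicz ¬ gives 1 − 1 = 0
(r ⊃ p): min(1, 1 − 0 + 0.4) = 1
((r ⊃ p) ∧ r) = min(1, 0) = 0
(¬(p ⊃ p) ∧ ((r ⊃ p) ∧ r)) = min(0, 0) = 0
(s ∨ (¬(p ⊃ p) ∧ ((r ⊃ p) ∧ r))) = max(1, 0) = 1
(p ∨ q) = max(0.4, 0.2) = 0.4
¬p: Łukasiewicz ¬ gives 1 − 0.4 = 0.6
¬q: Łukasiewicz ¬ gives 1 − 0.2 = 0.8
(¬p ∧ ¬q) = min(0.6, 0.8) = 0.6
((p ∨ q) ∨ (¬p ∧ ¬q)) = max(0.4, 0.6) = 0.6
¬((p ∨ q) ∨ (¬p ∧ ¬q)): Łukasiewicz ¬ gives 1 − 0.6 = 0.4
(p ∨ ¬((p ∨ q) ∨ (¬p ∧ ¬q))) = max(0.4, 0.4) = 0.4
((s ∨ (¬(p ⊃ p) ∧ ((r ⊃ p) ∧ r))) ⊃ (p ∨ ¬((p ∨ q) ∨ (¬p ∧ ¬q)))): min(1, 1 − 1 + 0.4) = 0.4
(p ∨ q) = max(0.4, 0.2) = 0.4
¬p: Łukasiewicz ¬ gives 1 − 0.4 = 0.6
¬q: Łukasiewicz ¬ gives 1 − 0.2 = 0.8
(¬p ∧ ¬q) = min(0.6, 0.8) = 0.6
((p ∨ q) ∨ (¬p ∧ ¬q)) = max(0.4, 0.6) = 0.6
¬((p ∨ q) ∨ (¬p ∧ ¬q)): Łukasiewicz ¬ gives 1 − 0.6 = 0.4
(p ∨ ¬((p ∨ q) ∨ (¬p ∧ ¬q))) = max(0.4, 0.4) = 0.4
(p ⊃ p): min(1, 1 − 0.4 + 0.4) = 1
¬(p ⊃ p): Łukasiewicz ¬ gives 1 − 1 = 0
(r ⊃ p): min(1, 1 − 0 + 0.4) = 1
((r ⊃ p) ∧ r) = min(1, 0) = 0
(¬(p ⊃ p) ∧ ((r ⊃ p) ∧ r)) = min(0, 0) = 0
(s ∨ (¬(p ⊃ p) ∧ ((r ⊃ p) ∧ r))) = max(1, 0) = 1
((p ∨ ¬((p ∨ q) ∨ (¬p ∧ ¬q))) ⊃ (s ∨ (¬(p ⊃ p) ∧ ((r ⊃ p) ∧ r)))): min(1, 1 − 0.4 + 1) = 1
(((s ∨ (¬(p ⊃ p) ∧ ((r ⊃ p) ∧ r))) ⊃ (p ∨ ¬((p ∨ q) ∨ (¬p ∧ ¬q)))) ∨ ((p ∨ ¬((p ∨ q) ∨ (¬p ∧ ¬q))) ⊃ (s ∨ (¬(p ⊃ p) ∧ ((r ⊃ p) ∧ r))))) = max(0.4, 1) = 1

1.00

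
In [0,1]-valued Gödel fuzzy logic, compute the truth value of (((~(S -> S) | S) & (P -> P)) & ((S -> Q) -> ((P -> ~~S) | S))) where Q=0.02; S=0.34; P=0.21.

(S -> S): 0.34 ≤ 0.34, so result = 1
~(S -> S): Gödel ¬ of 1 = 0 (operand ≠ 0)
(~(S -> S) | S) = max(0, 0.34) = 0.34
(P -> P): 0.21 ≤ 0.21, so result = 1
((~(S -> S) | S) & (P -> P)) = min(0.34, 1) = 0.34
(S -> Q): 0.34 > 0.02, so result = 0.02
~S: Gödel ¬ of 0.34 = 0 (operand ≠ 0)
~~S: Gödel ¬ of 0 = 1 (operand is 0)
(P -> ~~S): 0.21 ≤ 1, so result = 1
((P -> ~~S) | S) = max(1, 0.34) = 1
((S -> Q) -> ((P -> ~~S) | S)): 0.02 ≤ 1, so result = 1
(((~(S -> S) | S) & (P -> P)) & ((S -> Q) -> ((P -> ~~S) | S))) = min(0.34, 1) = 0.34

0.34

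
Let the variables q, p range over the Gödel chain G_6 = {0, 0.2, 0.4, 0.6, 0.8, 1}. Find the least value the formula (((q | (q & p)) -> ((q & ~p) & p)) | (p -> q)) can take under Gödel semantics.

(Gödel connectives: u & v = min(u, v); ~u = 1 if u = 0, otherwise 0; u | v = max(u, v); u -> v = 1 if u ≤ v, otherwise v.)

The minimum is attained at q = 0.2, p = 0.4:
  (q & p) = min(0.2, 0.4) = 0.2
  (q | (q & p)) = max(0.2, 0.2) = 0.2
  ~p: Gödel ¬ of 0.4 = 0 (operand ≠ 0)
  (q & ~p) = min(0.2, 0) = 0
  ((q & ~p) & p) = min(0, 0.4) = 0
  ((q | (q & p)) -> ((q & ~p) & p)): 0.2 > 0, so result = 0
  (p -> q): 0.4 > 0.2, so result = 0.2
  (((q | (q & p)) -> ((q & ~p) & p)) | (p -> q)) = max(0, 0.2) = 0.2
Checking all 36 assignments confirms none give a value below 0.20.

0.20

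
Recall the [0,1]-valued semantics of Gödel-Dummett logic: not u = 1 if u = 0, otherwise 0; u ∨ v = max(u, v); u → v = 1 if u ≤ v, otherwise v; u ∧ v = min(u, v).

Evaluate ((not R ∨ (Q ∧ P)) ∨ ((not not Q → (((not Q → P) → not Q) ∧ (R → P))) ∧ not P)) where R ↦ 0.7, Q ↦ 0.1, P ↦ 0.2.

0.10

not R: Gödel ¬ of 0.7 = 0 (operand ≠ 0)
(Q ∧ P) = min(0.1, 0.2) = 0.1
(not R ∨ (Q ∧ P)) = max(0, 0.1) = 0.1
not Q: Gödel ¬ of 0.1 = 0 (operand ≠ 0)
not not Q: Gödel ¬ of 0 = 1 (operand is 0)
not Q: Gödel ¬ of 0.1 = 0 (operand ≠ 0)
(not Q → P): 0 ≤ 0.2, so result = 1
not Q: Gödel ¬ of 0.1 = 0 (operand ≠ 0)
((not Q → P) → not Q): 1 > 0, so result = 0
(R → P): 0.7 > 0.2, so result = 0.2
(((not Q → P) → not Q) ∧ (R → P)) = min(0, 0.2) = 0
(not not Q → (((not Q → P) → not Q) ∧ (R → P))): 1 > 0, so result = 0
not P: Gödel ¬ of 0.2 = 0 (operand ≠ 0)
((not not Q → (((not Q → P) → not Q) ∧ (R → P))) ∧ not P) = min(0, 0) = 0
((not R ∨ (Q ∧ P)) ∨ ((not not Q → (((not Q → P) → not Q) ∧ (R → P))) ∧ not P)) = max(0.1, 0) = 0.1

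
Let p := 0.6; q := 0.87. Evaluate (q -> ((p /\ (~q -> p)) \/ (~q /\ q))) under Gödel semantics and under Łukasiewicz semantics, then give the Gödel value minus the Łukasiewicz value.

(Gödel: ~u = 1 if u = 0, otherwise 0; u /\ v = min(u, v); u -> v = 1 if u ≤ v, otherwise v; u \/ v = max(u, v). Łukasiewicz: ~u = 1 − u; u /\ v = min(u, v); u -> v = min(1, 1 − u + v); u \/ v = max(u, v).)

Gödel evaluation:
  ~q: Gödel ¬ of 0.87 = 0 (operand ≠ 0)
  (~q -> p): 0 ≤ 0.6, so result = 1
  (p /\ (~q -> p)) = min(0.6, 1) = 0.6
  ~q: Gödel ¬ of 0.87 = 0 (operand ≠ 0)
  (~q /\ q) = min(0, 0.87) = 0
  ((p /\ (~q -> p)) \/ (~q /\ q)) = max(0.6, 0) = 0.6
  (q -> ((p /\ (~q -> p)) \/ (~q /\ q))): 0.87 > 0.6, so result = 0.6
  Gödel value = 0.6
Łukasiewicz evaluation:
  ~q: Łukasiewicz ¬ gives 1 − 0.87 = 0.13
  (~q -> p): min(1, 1 − 0.13 + 0.6) = 1
  (p /\ (~q -> p)) = min(0.6, 1) = 0.6
  ~q: Łukasiewicz ¬ gives 1 − 0.87 = 0.13
  (~q /\ q) = min(0.13, 0.87) = 0.13
  ((p /\ (~q -> p)) \/ (~q /\ q)) = max(0.6, 0.13) = 0.6
  (q -> ((p /\ (~q -> p)) \/ (~q /\ q))): min(1, 1 − 0.87 + 0.6) = 0.73
  Łukasiewicz value = 0.73
Difference: 0.6 − 0.73 = -0.13

-0.13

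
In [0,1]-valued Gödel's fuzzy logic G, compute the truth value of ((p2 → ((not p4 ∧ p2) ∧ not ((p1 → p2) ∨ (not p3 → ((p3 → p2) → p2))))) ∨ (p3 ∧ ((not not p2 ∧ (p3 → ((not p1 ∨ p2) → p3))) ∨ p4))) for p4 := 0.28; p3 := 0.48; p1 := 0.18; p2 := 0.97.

not p4: Gödel ¬ of 0.28 = 0 (operand ≠ 0)
(not p4 ∧ p2) = min(0, 0.97) = 0
(p1 → p2): 0.18 ≤ 0.97, so result = 1
not p3: Gödel ¬ of 0.48 = 0 (operand ≠ 0)
(p3 → p2): 0.48 ≤ 0.97, so result = 1
((p3 → p2) → p2): 1 > 0.97, so result = 0.97
(not p3 → ((p3 → p2) → p2)): 0 ≤ 0.97, so result = 1
((p1 → p2) ∨ (not p3 → ((p3 → p2) → p2))) = max(1, 1) = 1
not ((p1 → p2) ∨ (not p3 → ((p3 → p2) → p2))): Gödel ¬ of 1 = 0 (operand ≠ 0)
((not p4 ∧ p2) ∧ not ((p1 → p2) ∨ (not p3 → ((p3 → p2) → p2)))) = min(0, 0) = 0
(p2 → ((not p4 ∧ p2) ∧ not ((p1 → p2) ∨ (not p3 → ((p3 → p2) → p2))))): 0.97 > 0, so result = 0
not p2: Gödel ¬ of 0.97 = 0 (operand ≠ 0)
not not p2: Gödel ¬ of 0 = 1 (operand is 0)
not p1: Gödel ¬ of 0.18 = 0 (operand ≠ 0)
(not p1 ∨ p2) = max(0, 0.97) = 0.97
((not p1 ∨ p2) → p3): 0.97 > 0.48, so result = 0.48
(p3 → ((not p1 ∨ p2) → p3)): 0.48 ≤ 0.48, so result = 1
(not not p2 ∧ (p3 → ((not p1 ∨ p2) → p3))) = min(1, 1) = 1
((not not p2 ∧ (p3 → ((not p1 ∨ p2) → p3))) ∨ p4) = max(1, 0.28) = 1
(p3 ∧ ((not not p2 ∧ (p3 → ((not p1 ∨ p2) → p3))) ∨ p4)) = min(0.48, 1) = 0.48
((p2 → ((not p4 ∧ p2) ∧ not ((p1 → p2) ∨ (not p3 → ((p3 → p2) → p2))))) ∨ (p3 ∧ ((not not p2 ∧ (p3 → ((not p1 ∨ p2) → p3))) ∨ p4))) = max(0, 0.48) = 0.48

0.48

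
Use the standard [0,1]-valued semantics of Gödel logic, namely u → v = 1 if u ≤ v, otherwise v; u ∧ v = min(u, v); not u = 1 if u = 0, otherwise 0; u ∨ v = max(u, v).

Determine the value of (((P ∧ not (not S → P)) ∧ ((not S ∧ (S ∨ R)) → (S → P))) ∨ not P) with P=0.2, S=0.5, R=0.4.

not S: Gödel ¬ of 0.5 = 0 (operand ≠ 0)
(not S → P): 0 ≤ 0.2, so result = 1
not (not S → P): Gödel ¬ of 1 = 0 (operand ≠ 0)
(P ∧ not (not S → P)) = min(0.2, 0) = 0
not S: Gödel ¬ of 0.5 = 0 (operand ≠ 0)
(S ∨ R) = max(0.5, 0.4) = 0.5
(not S ∧ (S ∨ R)) = min(0, 0.5) = 0
(S → P): 0.5 > 0.2, so result = 0.2
((not S ∧ (S ∨ R)) → (S → P)): 0 ≤ 0.2, so result = 1
((P ∧ not (not S → P)) ∧ ((not S ∧ (S ∨ R)) → (S → P))) = min(0, 1) = 0
not P: Gödel ¬ of 0.2 = 0 (operand ≠ 0)
(((P ∧ not (not S → P)) ∧ ((not S ∧ (S ∨ R)) → (S → P))) ∨ not P) = max(0, 0) = 0

0.00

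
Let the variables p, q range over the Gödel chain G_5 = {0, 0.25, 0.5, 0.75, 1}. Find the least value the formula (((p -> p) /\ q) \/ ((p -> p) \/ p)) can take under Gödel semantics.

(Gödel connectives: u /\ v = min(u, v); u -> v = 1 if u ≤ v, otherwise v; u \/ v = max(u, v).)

Every assignment gives 1. For instance at p = 0, q = 0:
  (p -> p): 0 ≤ 0, so result = 1
  ((p -> p) /\ q) = min(1, 0) = 0
  (p -> p): 0 ≤ 0, so result = 1
  ((p -> p) \/ p) = max(1, 0) = 1
  (((p -> p) /\ q) \/ ((p -> p) \/ p)) = max(0, 1) = 1
All 25 assignments give value 1 — the formula is a G_5-tautology.

1.00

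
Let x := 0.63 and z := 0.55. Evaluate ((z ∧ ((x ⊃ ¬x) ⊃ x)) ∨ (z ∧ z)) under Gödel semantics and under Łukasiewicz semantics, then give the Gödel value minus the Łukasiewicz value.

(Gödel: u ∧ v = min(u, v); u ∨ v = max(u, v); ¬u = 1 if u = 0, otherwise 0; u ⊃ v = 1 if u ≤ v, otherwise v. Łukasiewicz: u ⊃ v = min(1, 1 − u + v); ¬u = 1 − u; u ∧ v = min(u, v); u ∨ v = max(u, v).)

0.00

Gödel evaluation:
  ¬x: Gödel ¬ of 0.63 = 0 (operand ≠ 0)
  (x ⊃ ¬x): 0.63 > 0, so result = 0
  ((x ⊃ ¬x) ⊃ x): 0 ≤ 0.63, so result = 1
  (z ∧ ((x ⊃ ¬x) ⊃ x)) = min(0.55, 1) = 0.55
  (z ∧ z) = min(0.55, 0.55) = 0.55
  ((z ∧ ((x ⊃ ¬x) ⊃ x)) ∨ (z ∧ z)) = max(0.55, 0.55) = 0.55
  Gödel value = 0.55
Łukasiewicz evaluation:
  ¬x: Łukasiewicz ¬ gives 1 − 0.63 = 0.37
  (x ⊃ ¬x): min(1, 1 − 0.63 + 0.37) = 0.74
  ((x ⊃ ¬x) ⊃ x): min(1, 1 − 0.74 + 0.63) = 0.89
  (z ∧ ((x ⊃ ¬x) ⊃ x)) = min(0.55, 0.89) = 0.55
  (z ∧ z) = min(0.55, 0.55) = 0.55
  ((z ∧ ((x ⊃ ¬x) ⊃ x)) ∨ (z ∧ z)) = max(0.55, 0.55) = 0.55
  Łukasiewicz value = 0.55
Difference: 0.55 − 0.55 = 0.00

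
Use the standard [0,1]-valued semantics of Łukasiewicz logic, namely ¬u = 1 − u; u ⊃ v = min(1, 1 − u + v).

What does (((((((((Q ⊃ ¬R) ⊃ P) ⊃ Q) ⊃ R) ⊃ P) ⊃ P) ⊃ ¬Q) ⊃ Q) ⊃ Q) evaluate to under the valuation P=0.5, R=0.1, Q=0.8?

¬R: Łukasiewicz ¬ gives 1 − 0.1 = 0.9
(Q ⊃ ¬R): min(1, 1 − 0.8 + 0.9) = 1
((Q ⊃ ¬R) ⊃ P): min(1, 1 − 1 + 0.5) = 0.5
(((Q ⊃ ¬R) ⊃ P) ⊃ Q): min(1, 1 − 0.5 + 0.8) = 1
((((Q ⊃ ¬R) ⊃ P) ⊃ Q) ⊃ R): min(1, 1 − 1 + 0.1) = 0.1
(((((Q ⊃ ¬R) ⊃ P) ⊃ Q) ⊃ R) ⊃ P): min(1, 1 − 0.1 + 0.5) = 1
((((((Q ⊃ ¬R) ⊃ P) ⊃ Q) ⊃ R) ⊃ P) ⊃ P): min(1, 1 − 1 + 0.5) = 0.5
¬Q: Łukasiewicz ¬ gives 1 − 0.8 = 0.2
(((((((Q ⊃ ¬R) ⊃ P) ⊃ Q) ⊃ R) ⊃ P) ⊃ P) ⊃ ¬Q): min(1, 1 − 0.5 + 0.2) = 0.7
((((((((Q ⊃ ¬R) ⊃ P) ⊃ Q) ⊃ R) ⊃ P) ⊃ P) ⊃ ¬Q) ⊃ Q): min(1, 1 − 0.7 + 0.8) = 1
(((((((((Q ⊃ ¬R) ⊃ P) ⊃ Q) ⊃ R) ⊃ P) ⊃ P) ⊃ ¬Q) ⊃ Q) ⊃ Q): min(1, 1 − 1 + 0.8) = 0.8

0.80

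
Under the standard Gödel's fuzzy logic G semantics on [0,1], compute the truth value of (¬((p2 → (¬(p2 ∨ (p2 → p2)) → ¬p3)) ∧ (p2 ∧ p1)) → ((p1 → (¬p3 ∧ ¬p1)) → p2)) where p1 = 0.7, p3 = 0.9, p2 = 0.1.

1.00

(p2 → p2): 0.1 ≤ 0.1, so result = 1
(p2 ∨ (p2 → p2)) = max(0.1, 1) = 1
¬(p2 ∨ (p2 → p2)): Gödel ¬ of 1 = 0 (operand ≠ 0)
¬p3: Gödel ¬ of 0.9 = 0 (operand ≠ 0)
(¬(p2 ∨ (p2 → p2)) → ¬p3): 0 ≤ 0, so result = 1
(p2 → (¬(p2 ∨ (p2 → p2)) → ¬p3)): 0.1 ≤ 1, so result = 1
(p2 ∧ p1) = min(0.1, 0.7) = 0.1
((p2 → (¬(p2 ∨ (p2 → p2)) → ¬p3)) ∧ (p2 ∧ p1)) = min(1, 0.1) = 0.1
¬((p2 → (¬(p2 ∨ (p2 → p2)) → ¬p3)) ∧ (p2 ∧ p1)): Gödel ¬ of 0.1 = 0 (operand ≠ 0)
¬p3: Gödel ¬ of 0.9 = 0 (operand ≠ 0)
¬p1: Gödel ¬ of 0.7 = 0 (operand ≠ 0)
(¬p3 ∧ ¬p1) = min(0, 0) = 0
(p1 → (¬p3 ∧ ¬p1)): 0.7 > 0, so result = 0
((p1 → (¬p3 ∧ ¬p1)) → p2): 0 ≤ 0.1, so result = 1
(¬((p2 → (¬(p2 ∨ (p2 → p2)) → ¬p3)) ∧ (p2 ∧ p1)) → ((p1 → (¬p3 ∧ ¬p1)) → p2)): 0 ≤ 1, so result = 1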